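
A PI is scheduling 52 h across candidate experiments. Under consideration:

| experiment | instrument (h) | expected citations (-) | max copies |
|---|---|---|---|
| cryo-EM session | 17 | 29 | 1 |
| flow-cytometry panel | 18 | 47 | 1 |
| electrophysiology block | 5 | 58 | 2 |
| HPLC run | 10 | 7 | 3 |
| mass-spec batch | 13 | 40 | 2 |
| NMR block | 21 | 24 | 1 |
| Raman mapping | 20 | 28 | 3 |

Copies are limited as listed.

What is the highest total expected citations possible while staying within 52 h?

The ratio heuristic lands on 2×electrophysiology block + HPLC run + 2×mass-spec batch (203) but leaves 6 h idle.
Dropping mass-spec batch frees 13 h; slotting in flow-cytometry panel (18 h) lifts the total to 210 at 51 h.

210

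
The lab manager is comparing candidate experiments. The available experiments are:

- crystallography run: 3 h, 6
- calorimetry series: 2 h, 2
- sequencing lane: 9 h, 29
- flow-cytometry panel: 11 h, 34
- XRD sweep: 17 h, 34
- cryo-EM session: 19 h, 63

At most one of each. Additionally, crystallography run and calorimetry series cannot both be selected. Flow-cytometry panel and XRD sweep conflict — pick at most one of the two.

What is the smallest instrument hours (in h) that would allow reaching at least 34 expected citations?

Look for the lowest-instrument combination reaching 34.
flow-cytometry panel: 34 expected citations at 11 h.
No combination under 11 h hits 34.

11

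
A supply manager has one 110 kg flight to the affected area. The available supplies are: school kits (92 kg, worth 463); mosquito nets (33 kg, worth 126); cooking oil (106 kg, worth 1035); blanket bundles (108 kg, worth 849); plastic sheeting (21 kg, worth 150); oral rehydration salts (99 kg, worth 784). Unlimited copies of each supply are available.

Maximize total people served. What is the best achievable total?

1035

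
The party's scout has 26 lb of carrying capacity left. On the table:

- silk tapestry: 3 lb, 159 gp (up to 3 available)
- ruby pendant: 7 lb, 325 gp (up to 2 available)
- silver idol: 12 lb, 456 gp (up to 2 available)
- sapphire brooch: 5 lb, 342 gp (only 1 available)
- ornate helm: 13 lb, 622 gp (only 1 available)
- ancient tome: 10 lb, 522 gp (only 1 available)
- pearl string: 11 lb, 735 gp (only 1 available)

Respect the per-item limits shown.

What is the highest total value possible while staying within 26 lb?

1599

Taking the top-ratio items first gives 3×silk tapestry + sapphire brooch + pearl string for 1554 (25 lb).
Dropping 3×silk tapestry frees 9 lb; slotting in ancient tome (10 lb) lifts the total to 1599 at 26 lb.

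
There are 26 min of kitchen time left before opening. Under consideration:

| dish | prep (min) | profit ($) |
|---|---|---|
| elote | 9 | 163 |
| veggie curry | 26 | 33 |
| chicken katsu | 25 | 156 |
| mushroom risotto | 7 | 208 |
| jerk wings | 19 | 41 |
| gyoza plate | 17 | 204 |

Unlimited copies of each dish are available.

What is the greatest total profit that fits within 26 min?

3×mushroom risotto uses 21 of the 26 min and totals 624.
The spare 5 min is too small for any remaining dish, and no exchange beats 624.

624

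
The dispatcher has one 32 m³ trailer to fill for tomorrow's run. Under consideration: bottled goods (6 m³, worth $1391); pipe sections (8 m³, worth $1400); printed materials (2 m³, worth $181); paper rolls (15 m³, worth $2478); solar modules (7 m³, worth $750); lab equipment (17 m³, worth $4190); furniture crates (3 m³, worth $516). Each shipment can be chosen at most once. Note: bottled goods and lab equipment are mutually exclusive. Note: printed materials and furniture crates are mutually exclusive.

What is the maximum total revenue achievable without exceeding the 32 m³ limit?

Density check — lab equipment 246.47, bottled goods 231.83, pipe sections 175.00, furniture crates 172.00 are the best per m³.
Paper rolls + lab equipment uses 32 of the 32 m³ and totals 6668.
An exhaustive check of the 128 subsets confirms 6668.

6668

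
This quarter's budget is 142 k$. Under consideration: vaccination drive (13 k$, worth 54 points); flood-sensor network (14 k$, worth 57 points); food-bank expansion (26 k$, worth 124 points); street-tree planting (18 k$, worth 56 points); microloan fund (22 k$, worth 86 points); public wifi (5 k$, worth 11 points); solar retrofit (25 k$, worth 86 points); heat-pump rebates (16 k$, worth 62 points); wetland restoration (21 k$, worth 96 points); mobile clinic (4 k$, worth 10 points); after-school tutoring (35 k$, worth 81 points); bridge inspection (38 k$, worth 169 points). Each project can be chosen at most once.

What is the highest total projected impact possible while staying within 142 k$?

605

Filling by ratio: vaccination drive + flood-sensor network + food-bank expansion + microloan fund + wetland restoration + mobile clinic + bridge inspection for 596, with 4 k$ left unused.
Replace vaccination drive and mobile clinic with public wifi + heat-pump rebates: the trade gains 9 net, giving 605 at 142 k$.
Every other selection either busts 142 k$ or fails to beat 605.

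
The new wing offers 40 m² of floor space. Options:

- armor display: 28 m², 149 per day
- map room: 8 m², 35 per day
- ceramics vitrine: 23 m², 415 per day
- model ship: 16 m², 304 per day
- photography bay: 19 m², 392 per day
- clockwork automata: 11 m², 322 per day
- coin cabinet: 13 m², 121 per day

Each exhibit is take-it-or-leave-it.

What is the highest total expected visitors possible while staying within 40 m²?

749

Map room + photography bay + clockwork automata uses 38 of the 40 m² and totals 749.
The closest alternative, model ship + clockwork automata + coin cabinet, reaches only 747.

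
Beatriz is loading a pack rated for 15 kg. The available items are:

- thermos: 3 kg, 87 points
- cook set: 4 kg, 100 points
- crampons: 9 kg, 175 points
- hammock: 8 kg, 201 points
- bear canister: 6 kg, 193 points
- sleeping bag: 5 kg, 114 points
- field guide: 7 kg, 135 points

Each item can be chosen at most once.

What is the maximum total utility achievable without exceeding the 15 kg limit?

A density-first pass picks thermos + cook set + bear canister — 380 at 13 kg.
Dropping thermos frees 3 kg; slotting in sleeping bag (5 kg) lifts the total to 407 at 15 kg.
That's the maximum — no swap from here does better than 407.

407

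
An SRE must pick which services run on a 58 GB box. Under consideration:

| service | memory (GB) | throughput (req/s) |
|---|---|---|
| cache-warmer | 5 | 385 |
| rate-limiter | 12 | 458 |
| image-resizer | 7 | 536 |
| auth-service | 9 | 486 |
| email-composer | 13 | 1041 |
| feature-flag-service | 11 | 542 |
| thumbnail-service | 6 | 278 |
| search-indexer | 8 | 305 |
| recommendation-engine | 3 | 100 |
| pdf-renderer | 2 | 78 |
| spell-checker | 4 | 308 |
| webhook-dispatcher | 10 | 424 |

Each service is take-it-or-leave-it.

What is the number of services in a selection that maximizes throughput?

8

Optimal total is 3676.
For example cache-warmer + image-resizer + auth-service + email-composer + feature-flag-service + thumbnail-service + recommendation-engine + spell-checker achieves it, using 58 GB.
All optima have 8 services.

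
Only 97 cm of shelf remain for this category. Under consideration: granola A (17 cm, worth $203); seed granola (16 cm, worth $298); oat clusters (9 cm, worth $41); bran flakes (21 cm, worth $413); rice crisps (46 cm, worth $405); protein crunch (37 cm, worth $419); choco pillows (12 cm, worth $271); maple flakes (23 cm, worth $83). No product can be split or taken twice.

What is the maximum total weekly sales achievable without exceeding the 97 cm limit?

1442

Density check — choco pillows 22.58, bran flakes 19.67, seed granola 18.62, granola A 11.94 are the best per cm.
The ratio heuristic lands on granola A + seed granola + oat clusters + bran flakes + choco pillows (1226) but leaves 22 cm idle.
Replace granola A with protein crunch: the trade gains 216 net, giving 1442 at 95 cm.
The closest alternative, seed granola + bran flakes + protein crunch + choco pillows, reaches only 1401.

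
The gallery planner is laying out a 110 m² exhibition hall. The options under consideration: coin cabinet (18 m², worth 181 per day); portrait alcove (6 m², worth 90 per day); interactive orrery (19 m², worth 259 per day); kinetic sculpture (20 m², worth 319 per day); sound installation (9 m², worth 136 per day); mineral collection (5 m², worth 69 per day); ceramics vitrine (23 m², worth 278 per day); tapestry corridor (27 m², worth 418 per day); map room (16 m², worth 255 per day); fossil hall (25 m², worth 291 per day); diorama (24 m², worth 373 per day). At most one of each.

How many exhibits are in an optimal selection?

Best achievable expected visitors is 1664.
portrait alcove + interactive orrery + kinetic sculpture + sound installation + mineral collection + tapestry corridor + diorama hits 1664 at 110 m².
Any selection reaching 1664 contains exactly 7 exhibits.

7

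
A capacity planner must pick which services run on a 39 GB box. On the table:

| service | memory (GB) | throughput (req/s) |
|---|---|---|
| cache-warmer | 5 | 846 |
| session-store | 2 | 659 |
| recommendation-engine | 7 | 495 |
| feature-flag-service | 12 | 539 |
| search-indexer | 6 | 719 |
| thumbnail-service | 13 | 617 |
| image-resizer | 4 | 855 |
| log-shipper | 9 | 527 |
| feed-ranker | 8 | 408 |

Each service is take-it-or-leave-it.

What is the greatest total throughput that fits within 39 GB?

4223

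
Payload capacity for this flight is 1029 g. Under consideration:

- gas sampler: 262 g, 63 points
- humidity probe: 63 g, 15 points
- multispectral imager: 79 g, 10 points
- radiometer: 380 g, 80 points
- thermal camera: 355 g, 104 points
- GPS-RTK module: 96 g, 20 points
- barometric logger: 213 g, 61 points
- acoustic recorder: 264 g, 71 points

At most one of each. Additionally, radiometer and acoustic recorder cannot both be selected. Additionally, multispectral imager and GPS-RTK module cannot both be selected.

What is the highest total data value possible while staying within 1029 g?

Humidity probe + thermal camera + GPS-RTK module + barometric logger + acoustic recorder uses 991 of the 1029 g and totals 271.
Every other selection either busts 1029 g or breaks a pairing rule or fails to beat 271.

271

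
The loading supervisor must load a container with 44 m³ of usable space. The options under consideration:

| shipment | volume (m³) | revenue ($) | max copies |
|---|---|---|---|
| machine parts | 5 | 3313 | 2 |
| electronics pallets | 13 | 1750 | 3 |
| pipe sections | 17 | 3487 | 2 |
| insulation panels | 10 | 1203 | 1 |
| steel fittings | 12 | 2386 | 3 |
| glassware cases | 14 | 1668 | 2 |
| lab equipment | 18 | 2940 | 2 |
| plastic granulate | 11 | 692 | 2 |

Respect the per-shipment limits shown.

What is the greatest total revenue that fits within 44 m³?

Density check — machine parts 662.60, pipe sections 205.12, steel fittings 198.83, lab equipment 163.33 are the best per m³.
The ratio ordering already packs tightly: 2×machine parts + 2×pipe sections, 44 m³, 13600.
Nothing else within 44 m³ beats 13600.

13600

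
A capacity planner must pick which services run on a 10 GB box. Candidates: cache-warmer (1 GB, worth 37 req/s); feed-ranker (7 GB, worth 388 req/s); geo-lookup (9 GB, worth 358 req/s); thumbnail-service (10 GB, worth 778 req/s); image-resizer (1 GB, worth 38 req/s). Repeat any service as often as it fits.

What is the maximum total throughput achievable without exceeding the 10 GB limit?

778

Density check — thumbnail-service 77.80, feed-ranker 55.43, geo-lookup 39.78 are the best per GB.
Thumbnail-service uses 10 of the 10 GB and totals 778.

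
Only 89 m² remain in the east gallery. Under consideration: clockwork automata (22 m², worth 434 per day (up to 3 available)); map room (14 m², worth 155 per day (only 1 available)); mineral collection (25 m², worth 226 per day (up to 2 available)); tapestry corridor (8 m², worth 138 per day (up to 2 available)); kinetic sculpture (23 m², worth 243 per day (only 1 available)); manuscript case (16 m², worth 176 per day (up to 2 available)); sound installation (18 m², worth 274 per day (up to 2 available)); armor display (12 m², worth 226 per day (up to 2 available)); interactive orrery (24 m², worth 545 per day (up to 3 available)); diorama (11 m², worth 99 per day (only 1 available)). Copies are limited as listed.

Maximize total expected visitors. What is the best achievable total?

1911

By expected visitors per m²: interactive orrery 22.71, clockwork automata 19.73, armor display 18.83 lead.
The ratio heuristic lands on armor display + 3×interactive orrery (1861) but leaves 5 m² idle.
The 12 m² tied up in armor display is better spent on 2×tapestry corridor — total rises to 1911 (88 m²).
Every other selection either busts 89 m² or exceeds an availability limit or fails to beat 1911.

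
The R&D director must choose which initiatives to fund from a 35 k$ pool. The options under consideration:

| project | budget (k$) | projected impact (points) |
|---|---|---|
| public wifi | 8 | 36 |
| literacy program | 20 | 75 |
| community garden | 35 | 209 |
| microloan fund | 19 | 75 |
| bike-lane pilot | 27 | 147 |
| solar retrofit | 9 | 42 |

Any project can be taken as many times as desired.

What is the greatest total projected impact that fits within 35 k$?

209

By projected impact per k$: community garden 5.97, bike-lane pilot 5.44, solar retrofit 4.67, public wifi 4.50 lead.
The ratio ordering already packs tightly: community garden, 35 k$, 209.
Nothing else within 35 k$ beats 209.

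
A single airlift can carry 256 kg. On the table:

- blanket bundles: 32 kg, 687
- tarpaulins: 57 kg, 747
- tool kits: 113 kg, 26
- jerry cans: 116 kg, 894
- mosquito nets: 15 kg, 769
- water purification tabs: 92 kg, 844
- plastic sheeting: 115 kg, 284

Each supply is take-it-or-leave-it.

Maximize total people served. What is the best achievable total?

Greedy by ratio would take blanket bundles + tarpaulins + mosquito nets + water purification tabs: 196 kg used, total 3047.
The 57 kg tied up in tarpaulins is better spent on jerry cans — total rises to 3194 (255 kg).
No other feasible combination exceeds 3194.

3194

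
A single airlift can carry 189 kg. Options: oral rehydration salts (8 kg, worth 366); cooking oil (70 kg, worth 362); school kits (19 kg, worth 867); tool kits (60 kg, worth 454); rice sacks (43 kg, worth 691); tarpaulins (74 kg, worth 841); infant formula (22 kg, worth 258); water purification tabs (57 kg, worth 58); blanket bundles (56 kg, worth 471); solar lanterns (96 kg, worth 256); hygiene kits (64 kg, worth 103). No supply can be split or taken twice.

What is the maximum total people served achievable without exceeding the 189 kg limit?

Ranking by ratio (people served/kg): oral rehydration salts 45.75, school kits 45.63, rice sacks 16.07, infant formula 11.73.
Oral rehydration salts + school kits + rice sacks + tarpaulins + infant formula uses 166 of the 189 kg and totals 3023.
Next best is oral rehydration salts + school kits + tool kits + rice sacks + blanket bundles at 2849 (186 kg) — short by 174.

3023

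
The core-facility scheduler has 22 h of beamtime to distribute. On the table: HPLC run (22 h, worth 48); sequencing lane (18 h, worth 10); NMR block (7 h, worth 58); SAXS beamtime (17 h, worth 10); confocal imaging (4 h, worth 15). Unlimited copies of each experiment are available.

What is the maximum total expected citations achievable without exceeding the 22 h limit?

Best packing: 3×NMR block — 21 h, 174 total.
Every other selection either busts 22 h or fails to beat 174.

174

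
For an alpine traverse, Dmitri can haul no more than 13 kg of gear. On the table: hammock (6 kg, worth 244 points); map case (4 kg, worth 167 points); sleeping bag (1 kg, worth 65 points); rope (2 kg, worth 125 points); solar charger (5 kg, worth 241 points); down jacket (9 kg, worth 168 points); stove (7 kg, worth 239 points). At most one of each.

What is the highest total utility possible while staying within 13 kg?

610

By utility per kg: sleeping bag 65.00, rope 62.50, solar charger 48.20, map case 41.75 lead.
Greedy by ratio would take map case + sleeping bag + rope + solar charger: 12 kg used, total 598.
Dropping map case and sleeping bag frees 5 kg; slotting in hammock (6 kg) lifts the total to 610 at 13 kg.
Next best is hammock + map case + sleeping bag + rope at 601 (13 kg) — short by 9.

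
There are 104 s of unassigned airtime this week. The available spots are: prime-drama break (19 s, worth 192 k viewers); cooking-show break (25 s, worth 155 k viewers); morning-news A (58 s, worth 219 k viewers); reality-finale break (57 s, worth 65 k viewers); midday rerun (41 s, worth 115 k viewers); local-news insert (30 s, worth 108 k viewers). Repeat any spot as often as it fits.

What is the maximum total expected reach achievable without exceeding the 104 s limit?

960

Taking 5×prime-drama break: 95 s used, 960 in expected reach.
Nothing else within 104 s beats 960.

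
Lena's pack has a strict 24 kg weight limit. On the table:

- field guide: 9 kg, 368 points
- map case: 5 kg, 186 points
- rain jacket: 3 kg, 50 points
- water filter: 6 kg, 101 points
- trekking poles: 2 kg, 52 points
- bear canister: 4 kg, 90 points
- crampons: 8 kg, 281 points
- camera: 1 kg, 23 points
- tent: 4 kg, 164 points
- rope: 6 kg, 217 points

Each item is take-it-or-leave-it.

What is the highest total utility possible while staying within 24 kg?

935

By utility per kg: tent 41.00, field guide 40.89, map case 37.20, rope 36.17 lead.
Taking field guide + map case + tent + rope: 24 kg used, 935 in utility.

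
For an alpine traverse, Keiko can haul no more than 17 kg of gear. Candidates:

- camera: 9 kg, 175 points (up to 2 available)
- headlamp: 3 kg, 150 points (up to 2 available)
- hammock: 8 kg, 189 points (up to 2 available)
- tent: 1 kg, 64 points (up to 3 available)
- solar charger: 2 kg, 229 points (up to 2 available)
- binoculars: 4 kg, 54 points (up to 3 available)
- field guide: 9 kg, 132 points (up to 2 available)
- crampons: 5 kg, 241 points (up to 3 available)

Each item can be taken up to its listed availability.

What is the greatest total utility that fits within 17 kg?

By utility per kg: solar charger 114.50, tent 64.00, headlamp 50.00 lead.
A density-first pass picks 2×headlamp + 3×tent + 2×solar charger + binoculars — 1004 at 17 kg.
Dropping 2×headlamp and binoculars frees 10 kg; slotting in 2×crampons (10 kg) lifts the total to 1132 at 17 kg.
Nothing else within 17 kg beats 1132.

1132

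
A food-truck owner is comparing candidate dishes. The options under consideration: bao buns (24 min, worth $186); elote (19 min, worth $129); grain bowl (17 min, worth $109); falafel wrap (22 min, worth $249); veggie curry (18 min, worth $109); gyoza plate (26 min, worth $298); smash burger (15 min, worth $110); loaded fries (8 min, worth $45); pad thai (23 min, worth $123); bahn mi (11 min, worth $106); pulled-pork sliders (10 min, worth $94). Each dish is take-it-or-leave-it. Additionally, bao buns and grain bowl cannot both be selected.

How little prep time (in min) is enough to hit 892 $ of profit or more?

92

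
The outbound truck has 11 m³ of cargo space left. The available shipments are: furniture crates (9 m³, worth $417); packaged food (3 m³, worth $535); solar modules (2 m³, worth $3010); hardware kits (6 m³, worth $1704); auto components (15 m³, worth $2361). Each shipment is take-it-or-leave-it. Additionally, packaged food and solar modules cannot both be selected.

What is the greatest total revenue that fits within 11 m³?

Density check — solar modules 1505.00, hardware kits 284.00, packaged food 178.33, auto components 157.40 are the best per m³.
Taking solar modules + hardware kits: 8 m³ used, 4714 in revenue.

4714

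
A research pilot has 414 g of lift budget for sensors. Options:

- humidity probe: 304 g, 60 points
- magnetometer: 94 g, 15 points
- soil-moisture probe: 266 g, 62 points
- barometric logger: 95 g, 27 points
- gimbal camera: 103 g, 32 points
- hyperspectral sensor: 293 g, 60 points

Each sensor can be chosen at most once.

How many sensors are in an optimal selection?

2

Best achievable data value is 94.
One optimal bundle: soil-moisture probe + gimbal camera (369 g).
Every optimal selection uses 2 sensors.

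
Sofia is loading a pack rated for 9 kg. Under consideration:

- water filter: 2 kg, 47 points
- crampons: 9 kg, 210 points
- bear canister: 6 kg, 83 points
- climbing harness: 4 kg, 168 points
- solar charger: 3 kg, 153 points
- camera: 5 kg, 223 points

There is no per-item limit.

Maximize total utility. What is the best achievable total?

459

Taking 3×solar charger: 9 kg used, 459 in utility.
Every other selection either busts 9 kg or fails to beat 459.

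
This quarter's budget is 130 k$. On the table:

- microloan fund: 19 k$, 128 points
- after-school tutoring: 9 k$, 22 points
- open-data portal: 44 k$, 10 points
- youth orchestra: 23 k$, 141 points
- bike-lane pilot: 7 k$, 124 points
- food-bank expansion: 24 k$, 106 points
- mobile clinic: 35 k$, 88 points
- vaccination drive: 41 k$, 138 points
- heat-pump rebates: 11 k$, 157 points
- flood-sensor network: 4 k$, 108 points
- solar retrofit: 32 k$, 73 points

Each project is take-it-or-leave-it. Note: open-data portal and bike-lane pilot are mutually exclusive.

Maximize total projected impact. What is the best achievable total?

902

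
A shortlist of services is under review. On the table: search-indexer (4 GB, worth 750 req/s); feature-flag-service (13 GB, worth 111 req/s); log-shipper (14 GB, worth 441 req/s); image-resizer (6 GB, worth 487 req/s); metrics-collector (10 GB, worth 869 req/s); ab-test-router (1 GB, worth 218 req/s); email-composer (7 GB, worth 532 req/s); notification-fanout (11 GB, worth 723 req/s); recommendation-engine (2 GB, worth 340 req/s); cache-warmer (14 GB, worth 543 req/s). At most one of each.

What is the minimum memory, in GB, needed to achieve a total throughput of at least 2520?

23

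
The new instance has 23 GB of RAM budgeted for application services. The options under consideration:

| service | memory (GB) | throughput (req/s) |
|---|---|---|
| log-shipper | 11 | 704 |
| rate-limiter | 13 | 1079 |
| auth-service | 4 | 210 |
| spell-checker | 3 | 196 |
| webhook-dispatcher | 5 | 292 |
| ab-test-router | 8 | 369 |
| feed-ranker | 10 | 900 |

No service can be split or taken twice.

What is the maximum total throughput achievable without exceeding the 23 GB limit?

1979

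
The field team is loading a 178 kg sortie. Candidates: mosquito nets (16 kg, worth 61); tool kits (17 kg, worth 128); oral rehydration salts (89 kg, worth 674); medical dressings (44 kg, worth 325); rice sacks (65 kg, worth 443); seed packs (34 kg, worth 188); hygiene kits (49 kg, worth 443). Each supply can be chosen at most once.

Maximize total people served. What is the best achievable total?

By people served per kg: hygiene kits 9.04, oral rehydration salts 7.57, tool kits 7.53, medical dressings 7.39 lead.
Taking the top-ratio supplies first gives mosquito nets + tool kits + oral rehydration salts + hygiene kits for 1306 (171 kg).
Replace mosquito nets and oral rehydration salts with medical dressings + rice sacks: the trade gains 33 net, giving 1339 at 175 kg.
The closest alternative, mosquito nets + tool kits + oral rehydration salts + hygiene kits, reaches only 1306.

1339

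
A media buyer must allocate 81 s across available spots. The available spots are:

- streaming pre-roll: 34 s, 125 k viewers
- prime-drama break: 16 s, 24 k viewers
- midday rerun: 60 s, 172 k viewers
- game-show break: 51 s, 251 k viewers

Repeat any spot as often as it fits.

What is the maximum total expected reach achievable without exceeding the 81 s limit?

Ranking by ratio (expected reach/s): game-show break 4.92, streaming pre-roll 3.68, midday rerun 2.87.
Best packing: prime-drama break + game-show break — 67 s, 275 total.
The spare 14 s is too small for any remaining spot, and no exchange beats 275.

275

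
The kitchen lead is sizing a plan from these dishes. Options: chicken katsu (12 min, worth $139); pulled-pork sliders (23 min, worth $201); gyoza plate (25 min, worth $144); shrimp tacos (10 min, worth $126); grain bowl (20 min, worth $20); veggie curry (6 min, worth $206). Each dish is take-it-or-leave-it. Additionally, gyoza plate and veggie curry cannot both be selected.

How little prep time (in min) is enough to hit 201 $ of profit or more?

6

Minimise min subject to total profit ≥ 201.
veggie curry: 206 profit at 6 min.
Any bundle with less than 6 min falls short of 201.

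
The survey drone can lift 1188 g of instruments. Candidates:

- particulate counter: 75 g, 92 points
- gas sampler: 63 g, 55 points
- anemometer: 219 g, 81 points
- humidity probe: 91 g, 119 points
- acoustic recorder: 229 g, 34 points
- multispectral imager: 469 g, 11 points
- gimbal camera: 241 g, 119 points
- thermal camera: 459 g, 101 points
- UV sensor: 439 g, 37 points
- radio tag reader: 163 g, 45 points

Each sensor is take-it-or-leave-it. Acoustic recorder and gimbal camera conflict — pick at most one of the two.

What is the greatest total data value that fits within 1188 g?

567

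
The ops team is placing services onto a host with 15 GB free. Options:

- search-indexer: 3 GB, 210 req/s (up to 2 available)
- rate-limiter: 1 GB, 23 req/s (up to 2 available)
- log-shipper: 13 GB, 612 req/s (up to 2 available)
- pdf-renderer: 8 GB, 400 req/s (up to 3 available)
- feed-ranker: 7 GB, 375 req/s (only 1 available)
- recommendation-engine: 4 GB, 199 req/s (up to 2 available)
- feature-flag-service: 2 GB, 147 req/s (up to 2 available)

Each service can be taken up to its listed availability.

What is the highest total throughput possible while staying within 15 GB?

942

By throughput per GB: feature-flag-service 73.50, search-indexer 70.00, feed-ranker 53.57, pdf-renderer 50.00 lead.
A density-first pass picks 2×search-indexer + rate-limiter + recommendation-engine + 2×feature-flag-service — 936 at 15 GB.
The 7 GB tied up in rate-limiter and recommendation-engine and feature-flag-service is better spent on feed-ranker — total rises to 942 (15 GB).
That's the maximum — no swap from here does better than 942.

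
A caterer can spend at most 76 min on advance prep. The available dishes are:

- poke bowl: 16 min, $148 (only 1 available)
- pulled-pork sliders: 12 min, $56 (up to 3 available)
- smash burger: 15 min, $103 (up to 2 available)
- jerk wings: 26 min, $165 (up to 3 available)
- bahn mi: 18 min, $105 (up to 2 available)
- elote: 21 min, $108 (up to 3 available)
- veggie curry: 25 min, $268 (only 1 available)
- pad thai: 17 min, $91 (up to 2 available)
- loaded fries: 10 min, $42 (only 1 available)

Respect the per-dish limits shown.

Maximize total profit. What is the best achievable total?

624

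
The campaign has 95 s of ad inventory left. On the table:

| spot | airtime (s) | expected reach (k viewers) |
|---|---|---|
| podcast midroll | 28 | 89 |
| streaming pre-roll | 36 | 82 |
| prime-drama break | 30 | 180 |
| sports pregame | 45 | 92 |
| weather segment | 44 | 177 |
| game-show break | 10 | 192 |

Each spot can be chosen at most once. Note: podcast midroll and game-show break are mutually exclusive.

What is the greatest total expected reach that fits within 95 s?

549

Ranking by ratio (expected reach/s): game-show break 19.20, prime-drama break 6.00, weather segment 4.02, podcast midroll 3.18.
Best packing: prime-drama break + weather segment + game-show break — 84 s, 549 total.
Next best is prime-drama break + sports pregame + game-show break at 464 (85 s) — short by 85.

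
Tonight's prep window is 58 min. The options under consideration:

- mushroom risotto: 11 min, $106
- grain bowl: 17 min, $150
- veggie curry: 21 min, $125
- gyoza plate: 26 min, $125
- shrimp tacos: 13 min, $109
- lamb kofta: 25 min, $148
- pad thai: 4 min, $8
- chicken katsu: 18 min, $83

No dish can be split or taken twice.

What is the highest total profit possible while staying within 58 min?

412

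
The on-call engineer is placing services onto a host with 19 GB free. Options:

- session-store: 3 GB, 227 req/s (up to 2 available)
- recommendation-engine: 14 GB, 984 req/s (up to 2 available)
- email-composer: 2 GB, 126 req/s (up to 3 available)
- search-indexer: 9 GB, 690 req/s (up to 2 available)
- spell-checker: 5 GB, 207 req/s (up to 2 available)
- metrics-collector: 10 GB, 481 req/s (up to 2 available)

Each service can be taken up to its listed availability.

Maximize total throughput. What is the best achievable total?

1396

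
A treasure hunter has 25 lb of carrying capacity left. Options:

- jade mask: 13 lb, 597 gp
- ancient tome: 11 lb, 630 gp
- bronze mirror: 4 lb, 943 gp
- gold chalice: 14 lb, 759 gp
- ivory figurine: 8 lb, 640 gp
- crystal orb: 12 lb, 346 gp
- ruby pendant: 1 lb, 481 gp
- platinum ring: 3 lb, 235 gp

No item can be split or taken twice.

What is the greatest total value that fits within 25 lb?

Taking the top-ratio items first gives bronze mirror + ivory figurine + ruby pendant + platinum ring for 2299 (16 lb).
Dropping platinum ring frees 3 lb; slotting in ancient tome (11 lb) lifts the total to 2694 at 24 lb.

2694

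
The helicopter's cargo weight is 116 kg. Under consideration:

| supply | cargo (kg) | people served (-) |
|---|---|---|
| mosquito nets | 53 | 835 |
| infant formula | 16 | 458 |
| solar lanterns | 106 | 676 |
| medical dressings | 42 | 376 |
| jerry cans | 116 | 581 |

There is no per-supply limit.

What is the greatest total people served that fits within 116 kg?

3206

Taking 7×infant formula: 112 kg used, 3206 in people served.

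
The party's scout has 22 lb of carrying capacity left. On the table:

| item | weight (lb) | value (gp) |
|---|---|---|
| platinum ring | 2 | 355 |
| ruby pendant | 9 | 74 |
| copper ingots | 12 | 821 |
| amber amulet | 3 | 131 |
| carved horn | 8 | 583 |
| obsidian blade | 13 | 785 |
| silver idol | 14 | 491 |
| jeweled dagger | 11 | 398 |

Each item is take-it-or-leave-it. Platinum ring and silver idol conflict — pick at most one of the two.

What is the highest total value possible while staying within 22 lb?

1759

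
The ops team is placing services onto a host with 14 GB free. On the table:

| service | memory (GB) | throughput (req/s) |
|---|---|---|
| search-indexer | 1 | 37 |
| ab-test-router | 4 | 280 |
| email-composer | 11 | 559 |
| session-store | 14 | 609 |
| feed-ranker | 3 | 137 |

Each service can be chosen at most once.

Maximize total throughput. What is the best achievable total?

Taking the top-ratio services first gives search-indexer + ab-test-router + feed-ranker for 454 (8 GB).
Replace search-indexer and ab-test-router with email-composer: the trade gains 242 net, giving 696 at 14 GB.

696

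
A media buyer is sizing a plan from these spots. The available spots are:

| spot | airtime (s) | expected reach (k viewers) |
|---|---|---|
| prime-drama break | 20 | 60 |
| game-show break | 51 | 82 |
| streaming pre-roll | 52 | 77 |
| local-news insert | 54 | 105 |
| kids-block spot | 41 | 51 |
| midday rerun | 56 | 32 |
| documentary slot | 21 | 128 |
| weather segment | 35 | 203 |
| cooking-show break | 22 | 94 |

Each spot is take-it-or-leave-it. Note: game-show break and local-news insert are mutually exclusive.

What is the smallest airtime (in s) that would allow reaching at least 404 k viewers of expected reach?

78

Look for the lowest-airtime combination reaching 404.
Taking documentary slot + weather segment + cooking-show break gives 425 (≥ 404) for 78 s.
Below 78 s the best achievable stays under 404.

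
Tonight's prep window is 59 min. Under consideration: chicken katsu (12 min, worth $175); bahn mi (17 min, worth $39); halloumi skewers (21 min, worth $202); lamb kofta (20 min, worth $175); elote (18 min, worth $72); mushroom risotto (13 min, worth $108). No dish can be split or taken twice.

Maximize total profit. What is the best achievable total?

552

The ratio ordering already packs tightly: chicken katsu + halloumi skewers + lamb kofta, 53 min, 552.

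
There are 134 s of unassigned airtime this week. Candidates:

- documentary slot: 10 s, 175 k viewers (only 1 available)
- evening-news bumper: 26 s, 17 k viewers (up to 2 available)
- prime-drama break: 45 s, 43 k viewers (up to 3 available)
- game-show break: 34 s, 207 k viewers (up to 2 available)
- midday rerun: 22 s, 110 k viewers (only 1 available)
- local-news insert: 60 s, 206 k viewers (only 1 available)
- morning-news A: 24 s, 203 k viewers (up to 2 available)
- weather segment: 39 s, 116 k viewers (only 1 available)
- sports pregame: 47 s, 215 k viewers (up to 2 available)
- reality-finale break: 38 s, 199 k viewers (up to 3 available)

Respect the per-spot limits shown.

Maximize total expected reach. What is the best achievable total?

995

The ratio ordering already packs tightly: documentary slot + 2×game-show break + 2×morning-news A, 126 s, 995.
The spare 8 s is too small for any remaining spot, and no exchange beats 995.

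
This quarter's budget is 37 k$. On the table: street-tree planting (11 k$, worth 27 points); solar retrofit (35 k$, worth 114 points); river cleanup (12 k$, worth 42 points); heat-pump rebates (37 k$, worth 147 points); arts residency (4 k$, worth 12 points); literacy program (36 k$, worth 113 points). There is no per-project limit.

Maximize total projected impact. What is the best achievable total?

147

Taking heat-pump rebates: 37 k$ used, 147 in projected impact.
That's the maximum — no swap from here does better than 147.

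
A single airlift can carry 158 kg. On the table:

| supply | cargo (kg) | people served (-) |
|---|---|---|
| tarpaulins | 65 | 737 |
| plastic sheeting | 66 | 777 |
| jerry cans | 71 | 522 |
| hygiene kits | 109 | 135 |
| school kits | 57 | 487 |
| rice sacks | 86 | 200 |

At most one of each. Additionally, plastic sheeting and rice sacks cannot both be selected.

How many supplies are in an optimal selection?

2

Optimal total is 1514.
tarpaulins + plastic sheeting hits 1514 at 131 kg.
Every optimal selection uses 2 supplies.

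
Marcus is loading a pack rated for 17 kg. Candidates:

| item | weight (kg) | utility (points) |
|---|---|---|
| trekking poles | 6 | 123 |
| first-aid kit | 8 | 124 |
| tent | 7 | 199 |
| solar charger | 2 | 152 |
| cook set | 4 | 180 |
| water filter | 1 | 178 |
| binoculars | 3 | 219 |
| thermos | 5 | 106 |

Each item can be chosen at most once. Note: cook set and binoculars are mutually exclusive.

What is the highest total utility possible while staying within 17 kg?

778

Best packing: trekking poles + solar charger + water filter + binoculars + thermos — 17 kg, 778 total.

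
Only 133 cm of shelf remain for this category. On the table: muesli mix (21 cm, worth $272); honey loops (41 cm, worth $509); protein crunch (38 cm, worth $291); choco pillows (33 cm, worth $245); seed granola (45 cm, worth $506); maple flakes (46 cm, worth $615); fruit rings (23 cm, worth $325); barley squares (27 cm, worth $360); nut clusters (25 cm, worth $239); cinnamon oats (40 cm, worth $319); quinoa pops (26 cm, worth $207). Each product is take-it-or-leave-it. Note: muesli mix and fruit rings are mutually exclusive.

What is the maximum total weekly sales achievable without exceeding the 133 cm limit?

1635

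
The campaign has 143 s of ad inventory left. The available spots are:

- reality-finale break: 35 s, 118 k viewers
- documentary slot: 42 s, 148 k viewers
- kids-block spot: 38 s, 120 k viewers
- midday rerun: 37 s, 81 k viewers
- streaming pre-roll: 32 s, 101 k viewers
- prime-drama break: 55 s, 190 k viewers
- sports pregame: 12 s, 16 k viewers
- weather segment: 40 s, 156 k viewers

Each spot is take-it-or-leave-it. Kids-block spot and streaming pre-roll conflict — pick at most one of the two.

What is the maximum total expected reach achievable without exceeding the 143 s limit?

The ratio ordering already packs tightly: documentary slot + prime-drama break + weather segment, 137 s, 494.
Every other selection either busts 143 s or breaks a pairing rule or fails to beat 494.

494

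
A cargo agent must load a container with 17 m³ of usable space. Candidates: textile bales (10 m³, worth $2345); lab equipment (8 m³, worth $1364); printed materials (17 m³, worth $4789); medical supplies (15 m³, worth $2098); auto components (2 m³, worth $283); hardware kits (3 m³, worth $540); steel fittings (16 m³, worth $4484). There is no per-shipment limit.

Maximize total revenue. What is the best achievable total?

4789

By revenue per m³: printed materials 281.71, steel fittings 280.25, textile bales 234.50, hardware kits 180.00 lead.
The ratio ordering already packs tightly: printed materials, 17 m³, 4789.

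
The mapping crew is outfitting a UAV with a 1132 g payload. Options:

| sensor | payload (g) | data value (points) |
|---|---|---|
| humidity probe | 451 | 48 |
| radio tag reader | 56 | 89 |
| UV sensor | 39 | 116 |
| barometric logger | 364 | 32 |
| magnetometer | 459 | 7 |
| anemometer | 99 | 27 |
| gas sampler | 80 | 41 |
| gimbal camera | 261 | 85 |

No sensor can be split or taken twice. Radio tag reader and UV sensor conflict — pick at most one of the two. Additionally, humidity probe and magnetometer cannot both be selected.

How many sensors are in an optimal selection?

The maximum data value within 1132 g is 317.
One optimal bundle: humidity probe + UV sensor + anemometer + gas sampler + gimbal camera (930 g).
Every optimal selection uses 5 sensors.

5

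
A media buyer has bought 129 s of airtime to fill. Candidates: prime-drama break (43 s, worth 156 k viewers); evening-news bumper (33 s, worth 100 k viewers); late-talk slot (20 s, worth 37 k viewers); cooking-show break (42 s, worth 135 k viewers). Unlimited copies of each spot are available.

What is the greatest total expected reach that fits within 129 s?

468

Density check — prime-drama break 3.63, cooking-show break 3.21, evening-news bumper 3.03, late-talk slot 1.85 are the best per s.
Best packing: 3×prime-drama break — 129 s, 468 total.
Every other selection either busts 129 s or fails to beat 468.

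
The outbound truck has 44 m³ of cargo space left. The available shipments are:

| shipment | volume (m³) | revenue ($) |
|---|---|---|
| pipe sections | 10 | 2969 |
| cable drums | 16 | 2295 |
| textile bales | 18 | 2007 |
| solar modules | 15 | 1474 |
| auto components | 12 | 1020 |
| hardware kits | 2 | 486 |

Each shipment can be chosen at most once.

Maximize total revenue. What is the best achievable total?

7271

By revenue per m³: pipe sections 296.90, hardware kits 243.00, cable drums 143.44 lead.
Greedy by ratio would take pipe sections + cable drums + solar modules + hardware kits: 43 m³ used, total 7224.
Replace solar modules and hardware kits with textile bales: the trade gains 47 net, giving 7271 at 44 m³.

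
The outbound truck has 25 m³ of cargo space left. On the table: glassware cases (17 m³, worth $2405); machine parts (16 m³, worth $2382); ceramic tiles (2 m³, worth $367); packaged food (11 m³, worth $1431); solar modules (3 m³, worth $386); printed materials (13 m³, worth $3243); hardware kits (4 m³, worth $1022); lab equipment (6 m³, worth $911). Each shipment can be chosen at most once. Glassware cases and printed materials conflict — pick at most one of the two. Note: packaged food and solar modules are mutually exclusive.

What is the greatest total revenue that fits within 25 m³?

5543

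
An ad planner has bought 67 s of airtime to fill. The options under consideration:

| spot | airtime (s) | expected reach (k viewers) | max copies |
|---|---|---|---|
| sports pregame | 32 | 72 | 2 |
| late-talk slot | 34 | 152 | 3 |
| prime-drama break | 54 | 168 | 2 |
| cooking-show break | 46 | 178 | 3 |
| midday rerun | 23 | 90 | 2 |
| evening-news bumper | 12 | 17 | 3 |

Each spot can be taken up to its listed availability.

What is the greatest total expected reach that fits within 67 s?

242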